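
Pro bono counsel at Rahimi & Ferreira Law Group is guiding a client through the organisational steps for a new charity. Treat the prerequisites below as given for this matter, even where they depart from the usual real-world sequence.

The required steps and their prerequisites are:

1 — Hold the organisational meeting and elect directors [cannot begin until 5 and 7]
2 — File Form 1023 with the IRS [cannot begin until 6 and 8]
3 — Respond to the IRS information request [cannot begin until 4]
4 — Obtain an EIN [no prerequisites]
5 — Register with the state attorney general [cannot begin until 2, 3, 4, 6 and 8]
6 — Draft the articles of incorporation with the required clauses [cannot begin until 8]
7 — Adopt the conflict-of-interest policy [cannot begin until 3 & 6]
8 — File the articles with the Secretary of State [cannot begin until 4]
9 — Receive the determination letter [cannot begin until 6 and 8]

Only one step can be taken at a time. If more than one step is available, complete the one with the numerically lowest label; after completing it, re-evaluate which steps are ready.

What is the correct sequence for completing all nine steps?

4 3 8 6 2 5 7 1 9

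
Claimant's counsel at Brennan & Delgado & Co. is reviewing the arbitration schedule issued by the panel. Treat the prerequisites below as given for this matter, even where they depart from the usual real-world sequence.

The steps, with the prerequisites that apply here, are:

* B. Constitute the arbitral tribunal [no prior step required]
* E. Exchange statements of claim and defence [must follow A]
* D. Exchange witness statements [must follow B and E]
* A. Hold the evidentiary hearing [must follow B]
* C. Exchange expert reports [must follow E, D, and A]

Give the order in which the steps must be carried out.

B is the only step with nothing outstanding, so it goes first.
A needed B, now all done → A.
E needed A, now all done → E.
D needed B and E, now all done → D.
C is the only step now ready → C.

B, A, E, D, C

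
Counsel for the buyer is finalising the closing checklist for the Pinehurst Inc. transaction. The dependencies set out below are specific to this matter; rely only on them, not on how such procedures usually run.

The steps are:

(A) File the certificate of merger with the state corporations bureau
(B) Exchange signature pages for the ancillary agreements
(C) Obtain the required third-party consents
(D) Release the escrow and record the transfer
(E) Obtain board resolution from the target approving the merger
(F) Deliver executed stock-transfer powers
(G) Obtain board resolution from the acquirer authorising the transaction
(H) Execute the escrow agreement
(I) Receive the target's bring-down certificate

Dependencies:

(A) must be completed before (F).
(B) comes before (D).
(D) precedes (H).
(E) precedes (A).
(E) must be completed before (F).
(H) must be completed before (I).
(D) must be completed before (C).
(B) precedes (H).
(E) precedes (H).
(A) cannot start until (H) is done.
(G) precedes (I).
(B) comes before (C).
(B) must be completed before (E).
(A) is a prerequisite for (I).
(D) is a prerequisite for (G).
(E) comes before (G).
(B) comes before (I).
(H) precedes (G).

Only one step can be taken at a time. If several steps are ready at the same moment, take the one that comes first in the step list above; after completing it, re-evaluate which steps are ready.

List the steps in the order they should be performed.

(B) → (D) → (C) → (E) → (H) → (A) → (F) → (G) → (I)

(B) is the only step with nothing outstanding, so it goes first.
(D) and (E) are both available; (D) is listed earlier → (D).
Now (C) and (E) have their prerequisites met. (C) is listed earlier, so (C) next.
(E) is the only step now ready → (E).
(H) needed (B), (D) and (E), now all done → (H).
(A) and (G) are both available; (A) is listed earlier → (A).
(F) now also ready, so the ready set is {(F), (G)}; (F) is listed earlier → (F).
(G) needed (D), (E) and (H), now all done → (G).
(I) needed (A), (B), (G) and (H), now all done → (I).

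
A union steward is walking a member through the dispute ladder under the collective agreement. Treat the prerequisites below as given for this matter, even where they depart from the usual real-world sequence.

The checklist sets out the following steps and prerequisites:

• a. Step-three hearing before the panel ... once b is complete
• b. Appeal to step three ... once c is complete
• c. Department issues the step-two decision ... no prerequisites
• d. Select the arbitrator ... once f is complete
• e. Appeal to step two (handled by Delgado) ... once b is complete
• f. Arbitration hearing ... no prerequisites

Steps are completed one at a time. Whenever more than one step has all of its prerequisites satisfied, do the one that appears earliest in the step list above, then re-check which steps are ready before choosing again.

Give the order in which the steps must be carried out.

c → b → a → e → f → d

c and f have no prerequisites; c is listed earlier, so c is first.
Now b and f have their prerequisites met. b is listed earlier, so b next.
Ready: a, e and f. a is listed earlier → a.
Now e and f have their prerequisites met. e is listed earlier, so e next.
Next only f has its prerequisites met → f.
d needed f, now all done → d.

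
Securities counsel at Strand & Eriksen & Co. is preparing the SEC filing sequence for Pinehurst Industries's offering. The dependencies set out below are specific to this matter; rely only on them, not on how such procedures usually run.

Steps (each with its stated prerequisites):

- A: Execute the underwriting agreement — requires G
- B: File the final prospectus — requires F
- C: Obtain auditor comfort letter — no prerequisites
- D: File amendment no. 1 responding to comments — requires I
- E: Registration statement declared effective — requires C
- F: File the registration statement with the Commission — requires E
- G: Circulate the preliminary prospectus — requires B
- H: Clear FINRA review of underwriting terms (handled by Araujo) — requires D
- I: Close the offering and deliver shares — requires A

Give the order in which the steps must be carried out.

C is the only step with nothing outstanding, so it goes first.
Next only E has its prerequisites met → E.
F is the only step now ready → F.
B is the only step now ready → B.
G is the only step now ready → G.
A is the only step now ready → A.
I needed A, now all done → I.
D needed I, now all done → D.
That leaves H as the only ready step → H.

C, E, F, B, G, A, I, D, H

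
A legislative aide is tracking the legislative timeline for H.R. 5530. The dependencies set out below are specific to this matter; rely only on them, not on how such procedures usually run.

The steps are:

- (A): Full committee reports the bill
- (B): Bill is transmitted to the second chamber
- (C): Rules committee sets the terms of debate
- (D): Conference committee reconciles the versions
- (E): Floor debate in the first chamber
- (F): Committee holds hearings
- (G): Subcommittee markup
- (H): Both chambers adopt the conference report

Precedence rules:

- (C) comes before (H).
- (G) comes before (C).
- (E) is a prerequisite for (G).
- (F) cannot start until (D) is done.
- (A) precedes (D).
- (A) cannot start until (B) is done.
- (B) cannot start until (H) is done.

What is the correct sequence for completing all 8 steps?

(E) → (G) → (C) → (H) → (B) → (A) → (D) → (F)

Only (E) has no prerequisites, so it is first.
(G) is the only step now ready → (G).
(C) needed (G), now all done → (C).
(H) needed (C), now all done → (H).
(B) is the only step now ready → (B).
That leaves (A) as the only ready step → (A).
(D) needed (A), now all done → (D).
Next only (F) has its prerequisites met → (F).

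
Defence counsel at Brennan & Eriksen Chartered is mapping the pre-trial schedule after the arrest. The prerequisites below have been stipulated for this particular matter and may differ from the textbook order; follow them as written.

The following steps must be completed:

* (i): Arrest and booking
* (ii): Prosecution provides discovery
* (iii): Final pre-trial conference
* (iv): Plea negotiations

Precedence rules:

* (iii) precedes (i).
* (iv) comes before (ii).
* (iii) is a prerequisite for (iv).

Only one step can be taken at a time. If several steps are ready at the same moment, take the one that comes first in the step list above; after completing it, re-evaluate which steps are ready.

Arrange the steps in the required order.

(iii) → (i) → (iv) → (ii)

Only (iii) has no prerequisites, so it is first.
Ready: (i) and (iv). (i) is listed earlier → (i).
(iv) needed (iii), now all done → (iv).
(ii) needed (iv), now all done → (ii).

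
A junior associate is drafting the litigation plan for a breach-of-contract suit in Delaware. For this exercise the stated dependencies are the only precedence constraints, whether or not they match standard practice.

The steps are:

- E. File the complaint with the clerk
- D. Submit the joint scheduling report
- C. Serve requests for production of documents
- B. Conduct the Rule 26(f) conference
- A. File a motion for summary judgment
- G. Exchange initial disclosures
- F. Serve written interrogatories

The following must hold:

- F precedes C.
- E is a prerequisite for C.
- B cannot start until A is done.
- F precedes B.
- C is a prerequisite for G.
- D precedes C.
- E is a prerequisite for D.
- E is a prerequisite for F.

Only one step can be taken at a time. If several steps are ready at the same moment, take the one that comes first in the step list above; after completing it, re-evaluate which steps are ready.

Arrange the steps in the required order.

E, D, A, F, C, B, G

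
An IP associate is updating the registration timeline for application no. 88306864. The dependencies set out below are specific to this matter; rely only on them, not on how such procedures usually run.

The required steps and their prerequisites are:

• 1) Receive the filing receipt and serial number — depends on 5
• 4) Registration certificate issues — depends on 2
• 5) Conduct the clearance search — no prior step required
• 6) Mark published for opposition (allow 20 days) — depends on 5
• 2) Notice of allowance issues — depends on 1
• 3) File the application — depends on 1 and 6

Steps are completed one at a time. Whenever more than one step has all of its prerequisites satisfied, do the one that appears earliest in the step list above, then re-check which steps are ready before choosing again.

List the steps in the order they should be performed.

5 → 1 → 6 → 2 → 4 → 3

5 is the only step with nothing outstanding, so it goes first.
Now 1 and 6 have their prerequisites met. 1 is listed earlier, so 1 next.
6 and 2 are both available; 6 is listed earlier → 6.
3 now also ready, so the ready set is {2, 3}; 2 is listed earlier → 2.
4 now also ready, so the ready set is {4, 3}; 4 is listed earlier → 4.
3 is the only step now ready → 3.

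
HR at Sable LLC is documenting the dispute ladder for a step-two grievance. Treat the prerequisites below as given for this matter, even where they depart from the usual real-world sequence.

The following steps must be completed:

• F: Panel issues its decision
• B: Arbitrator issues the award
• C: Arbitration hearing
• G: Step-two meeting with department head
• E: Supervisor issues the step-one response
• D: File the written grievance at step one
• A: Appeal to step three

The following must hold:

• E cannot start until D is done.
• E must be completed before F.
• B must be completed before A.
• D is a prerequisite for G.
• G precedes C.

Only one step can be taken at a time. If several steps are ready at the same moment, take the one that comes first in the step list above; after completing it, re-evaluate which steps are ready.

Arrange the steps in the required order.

B → D → G → C → E → F → A

Nothing is required for B and D. B is listed earlier → B first.
A now also ready, so the ready set is {D, A}; D is listed earlier → D.
G, E and A are all available; G is listed earlier → G.
Now C, E and A have their prerequisites met. C is listed earlier, so C next.
E and A are both available; E is listed earlier → E.
F now also ready, so the ready set is {F, A}; F is listed earlier → F.
Next only A has its prerequisites met → A.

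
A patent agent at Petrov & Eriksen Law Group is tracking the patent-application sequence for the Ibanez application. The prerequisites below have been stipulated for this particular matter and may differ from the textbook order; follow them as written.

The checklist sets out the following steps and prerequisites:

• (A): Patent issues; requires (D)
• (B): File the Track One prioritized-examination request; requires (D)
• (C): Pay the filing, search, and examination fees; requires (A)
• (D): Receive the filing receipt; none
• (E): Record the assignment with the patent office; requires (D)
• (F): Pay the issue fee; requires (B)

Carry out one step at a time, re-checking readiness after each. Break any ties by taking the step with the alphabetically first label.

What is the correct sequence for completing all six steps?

(D) (A) (B) (C) (E) (F)

(D) is the only step with nothing outstanding, so it goes first.
Now (A), (B) and (E) have their prerequisites met. (A) has the earlier label, so (A) next.
(C) now also ready, so the ready set is {(B), (C), (E)}; (B) has the earlier label → (B).
(C), (E) and (F) are all available; (C) has the earlier label → (C).
Ready: (E) and (F). (E) has the earlier label → (E).
(F) needed (B), now all done → (F).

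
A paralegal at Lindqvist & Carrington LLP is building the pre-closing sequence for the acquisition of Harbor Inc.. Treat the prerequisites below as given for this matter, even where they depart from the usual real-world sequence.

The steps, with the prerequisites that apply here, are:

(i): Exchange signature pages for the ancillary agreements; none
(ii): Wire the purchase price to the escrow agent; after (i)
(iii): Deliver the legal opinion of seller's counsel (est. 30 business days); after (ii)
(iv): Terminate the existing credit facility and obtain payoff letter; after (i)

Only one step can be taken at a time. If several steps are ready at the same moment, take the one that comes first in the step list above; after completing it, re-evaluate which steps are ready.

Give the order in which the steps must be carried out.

(i), (ii), (iii), (iv)

(i) is the only step with nothing outstanding, so it goes first.
Ready: (ii) and (iv). (ii) is listed earlier → (ii).
(iii) now also ready, so the ready set is {(iii), (iv)}; (iii) is listed earlier → (iii).
That leaves (iv) as the only ready step → (iv).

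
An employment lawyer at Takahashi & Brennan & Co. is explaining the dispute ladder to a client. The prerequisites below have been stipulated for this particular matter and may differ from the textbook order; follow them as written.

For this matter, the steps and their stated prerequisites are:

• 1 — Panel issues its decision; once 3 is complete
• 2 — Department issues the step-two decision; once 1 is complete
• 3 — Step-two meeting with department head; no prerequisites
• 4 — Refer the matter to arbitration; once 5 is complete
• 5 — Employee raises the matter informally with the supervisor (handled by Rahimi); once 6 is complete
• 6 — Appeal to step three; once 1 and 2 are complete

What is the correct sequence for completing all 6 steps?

3 has no prerequisites → 3 first.
That leaves 1 as the only ready step → 1.
2 is the only step now ready → 2.
That leaves 6 as the only ready step → 6.
That leaves 5 as the only ready step → 5.
4 needed 5, now all done → 4.

3 → 1 → 2 → 6 → 5 → 4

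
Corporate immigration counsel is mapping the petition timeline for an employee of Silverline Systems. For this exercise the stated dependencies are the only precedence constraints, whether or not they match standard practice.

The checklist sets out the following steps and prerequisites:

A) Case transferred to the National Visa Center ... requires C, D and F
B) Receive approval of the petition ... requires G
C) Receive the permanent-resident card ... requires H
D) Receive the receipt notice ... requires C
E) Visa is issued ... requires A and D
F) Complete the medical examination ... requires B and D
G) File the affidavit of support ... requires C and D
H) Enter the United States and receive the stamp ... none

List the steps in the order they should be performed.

H has no prerequisites → H first.
That leaves C as the only ready step → C.
That leaves D as the only ready step → D.
Next only G has its prerequisites met → G.
That leaves B as the only ready step → B.
F needed B and D, now all done → F.
Next only A has its prerequisites met → A.
That leaves E as the only ready step → E.

H → C → D → G → B → F → A → E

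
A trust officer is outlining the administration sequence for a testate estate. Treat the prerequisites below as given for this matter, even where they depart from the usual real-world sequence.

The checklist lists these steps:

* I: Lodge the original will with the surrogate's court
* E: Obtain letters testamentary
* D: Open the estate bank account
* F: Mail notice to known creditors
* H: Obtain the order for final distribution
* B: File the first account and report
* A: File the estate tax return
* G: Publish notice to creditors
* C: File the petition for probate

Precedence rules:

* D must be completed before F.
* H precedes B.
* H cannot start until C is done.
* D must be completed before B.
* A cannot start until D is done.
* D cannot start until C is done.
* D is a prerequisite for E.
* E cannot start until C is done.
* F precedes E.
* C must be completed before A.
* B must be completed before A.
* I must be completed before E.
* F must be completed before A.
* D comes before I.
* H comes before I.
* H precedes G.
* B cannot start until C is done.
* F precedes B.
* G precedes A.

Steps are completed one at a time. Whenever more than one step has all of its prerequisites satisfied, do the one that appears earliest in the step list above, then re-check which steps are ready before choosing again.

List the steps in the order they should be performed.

C → D → F → H → I → E → B → G → A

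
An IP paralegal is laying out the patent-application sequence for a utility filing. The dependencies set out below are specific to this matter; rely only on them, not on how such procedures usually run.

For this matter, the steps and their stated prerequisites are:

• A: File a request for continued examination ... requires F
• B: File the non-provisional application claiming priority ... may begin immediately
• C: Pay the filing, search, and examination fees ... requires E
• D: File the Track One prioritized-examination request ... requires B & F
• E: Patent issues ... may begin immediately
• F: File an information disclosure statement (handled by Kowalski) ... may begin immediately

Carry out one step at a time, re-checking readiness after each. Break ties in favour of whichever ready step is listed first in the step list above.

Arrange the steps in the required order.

B, E, C, F, A, D

Nothing is required for B, E and F. B is listed earlier → B first.
Ready: E and F. E is listed earlier → E.
C and F are both available; C is listed earlier → C.
That leaves F as the only ready step → F.
Now A and D have their prerequisites met. A is listed earlier, so A next.
Next only D has its prerequisites met → D.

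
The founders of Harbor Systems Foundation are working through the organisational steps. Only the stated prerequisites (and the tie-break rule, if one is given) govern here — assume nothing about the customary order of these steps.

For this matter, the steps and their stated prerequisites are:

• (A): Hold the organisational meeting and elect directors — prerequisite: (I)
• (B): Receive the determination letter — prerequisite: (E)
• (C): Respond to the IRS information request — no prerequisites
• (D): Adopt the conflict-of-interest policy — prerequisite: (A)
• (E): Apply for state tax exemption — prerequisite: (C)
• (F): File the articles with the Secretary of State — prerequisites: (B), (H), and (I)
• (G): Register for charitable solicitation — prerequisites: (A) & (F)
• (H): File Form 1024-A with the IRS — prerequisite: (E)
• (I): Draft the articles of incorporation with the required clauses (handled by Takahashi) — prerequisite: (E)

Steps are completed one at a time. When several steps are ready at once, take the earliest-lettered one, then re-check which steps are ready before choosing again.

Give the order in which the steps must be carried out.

(C), (E), (B), (H), (I), (A), (D), (F), (G)

(C) is the only step with nothing outstanding, so it goes first.
That leaves (E) as the only ready step → (E).
(B), (H) and (I) are all available; (B) has the earlier label → (B).
Now (H) and (I) have their prerequisites met. (H) has the earlier label, so (H) next.
Next only (I) has its prerequisites met → (I).
Ready: (A) and (F). (A) has the earlier label → (A).
Ready: (D) and (F). (D) has the earlier label → (D).
That leaves (F) as the only ready step → (F).
(G) is the only step now ready → (G).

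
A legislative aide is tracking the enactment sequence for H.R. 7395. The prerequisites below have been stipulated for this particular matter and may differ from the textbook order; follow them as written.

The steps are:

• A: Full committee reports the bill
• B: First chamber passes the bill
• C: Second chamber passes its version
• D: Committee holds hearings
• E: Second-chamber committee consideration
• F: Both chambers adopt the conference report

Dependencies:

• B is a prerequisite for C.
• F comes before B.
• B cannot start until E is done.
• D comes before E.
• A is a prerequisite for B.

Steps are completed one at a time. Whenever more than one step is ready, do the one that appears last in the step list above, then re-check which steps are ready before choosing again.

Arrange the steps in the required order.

Nothing is required for F, D and A. F is listed later → F first.
Ready: D and A. D is listed later → D.
E and A are both available; E is listed later → E.
That leaves A as the only ready step → A.
B needed F, E and A, now all done → B.
Next only C has its prerequisites met → C.

F, D, E, A, B, C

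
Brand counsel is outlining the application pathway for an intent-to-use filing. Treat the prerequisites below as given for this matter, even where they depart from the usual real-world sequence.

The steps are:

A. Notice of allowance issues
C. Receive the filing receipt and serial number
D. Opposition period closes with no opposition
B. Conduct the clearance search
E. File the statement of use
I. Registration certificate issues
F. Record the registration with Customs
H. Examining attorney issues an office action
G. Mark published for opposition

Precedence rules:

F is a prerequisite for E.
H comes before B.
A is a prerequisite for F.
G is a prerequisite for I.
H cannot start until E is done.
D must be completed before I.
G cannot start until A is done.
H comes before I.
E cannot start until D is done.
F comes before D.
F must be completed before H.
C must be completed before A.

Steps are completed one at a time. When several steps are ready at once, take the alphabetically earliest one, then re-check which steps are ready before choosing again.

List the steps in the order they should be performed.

C is the only step with nothing outstanding, so it goes first.
That leaves A as the only ready step → A.
Now F and G have their prerequisites met. F has the earlier label, so F next.
D now also ready, so the ready set is {D, G}; D has the earlier label → D.
E now also ready, so the ready set is {E, G}; E has the earlier label → E.
Ready: G and H. G has the earlier label → G.
H needed E and F, now all done → H.
Ready: B and I. B has the earlier label → B.
I is the only step now ready → I.

C → A → F → D → E → G → H → B → I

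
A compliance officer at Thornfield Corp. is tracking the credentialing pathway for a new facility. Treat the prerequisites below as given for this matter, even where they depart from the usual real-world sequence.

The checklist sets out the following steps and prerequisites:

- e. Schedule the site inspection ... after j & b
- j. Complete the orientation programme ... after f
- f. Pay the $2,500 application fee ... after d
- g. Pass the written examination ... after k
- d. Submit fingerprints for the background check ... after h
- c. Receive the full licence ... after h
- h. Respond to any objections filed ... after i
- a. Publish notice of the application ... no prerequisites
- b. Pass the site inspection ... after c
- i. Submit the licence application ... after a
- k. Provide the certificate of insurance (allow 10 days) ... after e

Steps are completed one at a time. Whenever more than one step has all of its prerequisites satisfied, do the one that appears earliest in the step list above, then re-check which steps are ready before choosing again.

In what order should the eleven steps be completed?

a, i, h, d, f, j, c, b, e, k, g

Only a has no prerequisites, so it is first.
That leaves i as the only ready step → i.
h is the only step now ready → h.
d and c are both available; d is listed earlier → d.
Now f and c have their prerequisites met. f is listed earlier, so f next.
j now also ready, so the ready set is {j, c}; j is listed earlier → j.
c needed h, now all done → c.
That leaves b as the only ready step → b.
e is the only step now ready → e.
k is the only step now ready → k.
That leaves g as the only ready step → g.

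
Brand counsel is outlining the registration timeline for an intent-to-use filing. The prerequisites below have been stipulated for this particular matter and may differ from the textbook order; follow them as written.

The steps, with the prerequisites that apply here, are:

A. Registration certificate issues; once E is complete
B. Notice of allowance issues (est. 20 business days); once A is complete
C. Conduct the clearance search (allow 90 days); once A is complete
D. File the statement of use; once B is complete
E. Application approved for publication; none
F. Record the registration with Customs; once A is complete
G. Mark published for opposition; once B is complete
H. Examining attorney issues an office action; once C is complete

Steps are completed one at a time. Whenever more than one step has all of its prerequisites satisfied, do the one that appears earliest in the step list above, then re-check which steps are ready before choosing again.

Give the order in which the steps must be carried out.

E → A → B → C → D → F → G → H

E has no prerequisites → E first.
A needed E, now all done → A.
Ready: B, C and F. B is listed earlier → B.
D and G now also ready, so the ready set is {C, D, F, G}; C is listed earlier → C.
H now also ready, so the ready set is {D, F, G, H}; D is listed earlier → D.
Ready: F, G and H. F is listed earlier → F.
Ready: G and H. G is listed earlier → G.
Next only H has its prerequisites met → H.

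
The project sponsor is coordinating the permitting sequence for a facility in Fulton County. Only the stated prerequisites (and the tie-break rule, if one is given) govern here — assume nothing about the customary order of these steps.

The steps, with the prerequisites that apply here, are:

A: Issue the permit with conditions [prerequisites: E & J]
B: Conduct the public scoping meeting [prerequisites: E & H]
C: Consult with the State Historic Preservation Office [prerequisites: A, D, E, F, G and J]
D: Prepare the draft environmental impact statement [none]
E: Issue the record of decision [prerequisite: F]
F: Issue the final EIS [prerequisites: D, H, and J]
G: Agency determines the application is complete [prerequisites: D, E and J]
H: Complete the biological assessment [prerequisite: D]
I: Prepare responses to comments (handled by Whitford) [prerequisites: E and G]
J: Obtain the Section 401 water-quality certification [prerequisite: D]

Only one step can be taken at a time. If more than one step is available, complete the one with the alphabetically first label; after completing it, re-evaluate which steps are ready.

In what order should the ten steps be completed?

D H J F E A B G C I

D is the only step with nothing outstanding, so it goes first.
Now H and J have their prerequisites met. H has the earlier label, so H next.
J needed D, now all done → J.
F needed D, H and J, now all done → F.
E needed F, now all done → E.
A, B and G are all available; A has the earlier label → A.
Ready: B and G. B has the earlier label → B.
G needed D, E and J, now all done → G.
C and I are both available; C has the earlier label → C.
That leaves I as the only ready step → I.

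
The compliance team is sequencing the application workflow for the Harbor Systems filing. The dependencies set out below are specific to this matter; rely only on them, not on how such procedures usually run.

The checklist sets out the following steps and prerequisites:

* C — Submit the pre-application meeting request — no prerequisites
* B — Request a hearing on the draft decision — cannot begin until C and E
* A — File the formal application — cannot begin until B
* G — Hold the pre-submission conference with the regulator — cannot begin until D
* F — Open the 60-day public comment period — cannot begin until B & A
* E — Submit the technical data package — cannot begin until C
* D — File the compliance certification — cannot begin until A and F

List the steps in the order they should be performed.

C → E → B → A → F → D → G

C is the only step with nothing outstanding, so it goes first.
That leaves E as the only ready step → E.
B needed C and E, now all done → B.
That leaves A as the only ready step → A.
F is the only step now ready → F.
That leaves D as the only ready step → D.
G is the only step now ready → G.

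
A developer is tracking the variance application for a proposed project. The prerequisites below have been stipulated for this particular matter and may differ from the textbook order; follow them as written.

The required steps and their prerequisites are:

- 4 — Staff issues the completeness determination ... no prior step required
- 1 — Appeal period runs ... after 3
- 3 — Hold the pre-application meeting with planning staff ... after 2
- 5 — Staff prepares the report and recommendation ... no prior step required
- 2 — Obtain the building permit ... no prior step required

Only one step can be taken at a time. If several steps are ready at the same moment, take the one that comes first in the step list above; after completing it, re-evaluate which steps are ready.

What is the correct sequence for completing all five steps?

4, 5 and 2 have no prerequisites; 4 is listed earlier, so 4 is first.
Now 5 and 2 have their prerequisites met. 5 is listed earlier, so 5 next.
2 is the only step now ready → 2.
3 is the only step now ready → 3.
1 needed 3, now all done → 1.

4, 5, 2, 3, 1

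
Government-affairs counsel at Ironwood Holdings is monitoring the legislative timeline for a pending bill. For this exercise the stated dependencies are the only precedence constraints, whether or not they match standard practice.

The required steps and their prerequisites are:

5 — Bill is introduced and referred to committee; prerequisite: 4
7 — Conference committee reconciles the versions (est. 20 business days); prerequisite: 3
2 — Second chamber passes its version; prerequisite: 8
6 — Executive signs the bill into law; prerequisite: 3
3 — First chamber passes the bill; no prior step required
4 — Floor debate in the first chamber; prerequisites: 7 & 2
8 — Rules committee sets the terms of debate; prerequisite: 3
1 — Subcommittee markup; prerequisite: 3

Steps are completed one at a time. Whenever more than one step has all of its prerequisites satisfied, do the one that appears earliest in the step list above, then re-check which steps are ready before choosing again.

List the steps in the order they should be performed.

Only 3 has no prerequisites, so it is first.
Ready: 7, 6, 8 and 1. 7 is listed earlier → 7.
Ready: 6, 8 and 1. 6 is listed earlier → 6.
8 and 1 are both available; 8 is listed earlier → 8.
2 and 1 are both available; 2 is listed earlier → 2.
4 and 1 are both available; 4 is listed earlier → 4.
5 now also ready, so the ready set is {5, 1}; 5 is listed earlier → 5.
That leaves 1 as the only ready step → 1.

3 → 7 → 6 → 8 → 2 → 4 → 5 → 1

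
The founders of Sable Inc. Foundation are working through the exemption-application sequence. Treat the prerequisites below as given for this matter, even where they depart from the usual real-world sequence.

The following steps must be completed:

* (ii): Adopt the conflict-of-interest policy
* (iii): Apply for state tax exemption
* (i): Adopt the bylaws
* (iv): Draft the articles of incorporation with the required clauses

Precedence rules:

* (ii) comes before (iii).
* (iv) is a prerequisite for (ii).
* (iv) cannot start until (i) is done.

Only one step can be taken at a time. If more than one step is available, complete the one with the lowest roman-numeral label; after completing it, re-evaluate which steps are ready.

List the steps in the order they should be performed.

Only (i) has no prerequisites, so it is first.
(iv) needed (i), now all done → (iv).
That leaves (ii) as the only ready step → (ii).
Next only (iii) has its prerequisites met → (iii).

(i), (iv), (ii), (iii)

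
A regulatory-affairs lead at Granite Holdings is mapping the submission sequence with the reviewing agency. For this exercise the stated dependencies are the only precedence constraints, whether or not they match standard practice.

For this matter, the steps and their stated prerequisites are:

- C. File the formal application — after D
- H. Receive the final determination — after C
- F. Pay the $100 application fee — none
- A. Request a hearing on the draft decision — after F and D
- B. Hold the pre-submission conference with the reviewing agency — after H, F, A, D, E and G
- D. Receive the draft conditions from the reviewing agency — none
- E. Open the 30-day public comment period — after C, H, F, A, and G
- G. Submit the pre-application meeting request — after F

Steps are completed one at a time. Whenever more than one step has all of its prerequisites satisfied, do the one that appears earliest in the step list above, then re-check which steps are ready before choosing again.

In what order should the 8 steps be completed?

F and D have no prerequisites; F is listed earlier, so F is first.
G now also ready, so the ready set is {D, G}; D is listed earlier → D.
C and A now also ready, so the ready set is {C, A, G}; C is listed earlier → C.
Ready: H, A and G. H is listed earlier → H.
A and G are both available; A is listed earlier → A.
Next only G has its prerequisites met → G.
E needed C, H, F, A and G, now all done → E.
B is the only step now ready → B.

F, D, C, H, A, G, E, B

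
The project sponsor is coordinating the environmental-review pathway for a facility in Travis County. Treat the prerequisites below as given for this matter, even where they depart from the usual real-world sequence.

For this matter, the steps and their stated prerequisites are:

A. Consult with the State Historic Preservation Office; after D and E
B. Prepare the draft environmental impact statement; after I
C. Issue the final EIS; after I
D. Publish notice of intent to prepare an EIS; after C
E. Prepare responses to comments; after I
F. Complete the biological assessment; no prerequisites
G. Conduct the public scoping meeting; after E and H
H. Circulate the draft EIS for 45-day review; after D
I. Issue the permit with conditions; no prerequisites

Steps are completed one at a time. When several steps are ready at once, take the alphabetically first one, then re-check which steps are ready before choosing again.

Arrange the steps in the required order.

F and I have no prerequisites; F has the earlier label, so F is first.
Next only I has its prerequisites met → I.
B, C and E are all available; B has the earlier label → B.
Ready: C and E. C has the earlier label → C.
D now also ready, so the ready set is {D, E}; D has the earlier label → D.
Now E and H have their prerequisites met. E has the earlier label, so E next.
Now A and H have their prerequisites met. A has the earlier label, so A next.
H needed D, now all done → H.
Next only G has its prerequisites met → G.

F, I, B, C, D, E, A, H, G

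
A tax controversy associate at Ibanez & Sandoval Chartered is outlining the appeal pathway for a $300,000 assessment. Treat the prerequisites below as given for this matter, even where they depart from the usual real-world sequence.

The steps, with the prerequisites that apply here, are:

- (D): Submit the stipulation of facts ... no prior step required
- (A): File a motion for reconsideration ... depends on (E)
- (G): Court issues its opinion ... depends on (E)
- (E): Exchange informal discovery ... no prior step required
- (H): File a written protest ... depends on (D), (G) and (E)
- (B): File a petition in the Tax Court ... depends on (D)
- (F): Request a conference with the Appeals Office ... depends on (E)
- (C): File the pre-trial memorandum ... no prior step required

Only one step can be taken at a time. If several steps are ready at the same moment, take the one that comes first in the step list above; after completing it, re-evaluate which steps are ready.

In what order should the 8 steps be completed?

(D), (E), (A), (G), (H), (B), (F), (C)

(D), (E) and (C) have no prerequisites; (D) is listed earlier, so (D) is first.
Now (E), (B) and (C) have their prerequisites met. (E) is listed earlier, so (E) next.
(A), (G) and (F) now also ready, so the ready set is {(A), (G), (B), (F), (C)}; (A) is listed earlier → (A).
Now (G), (B), (F) and (C) have their prerequisites met. (G) is listed earlier, so (G) next.
Ready: (H), (B), (F) and (C). (H) is listed earlier → (H).
Now (B), (F) and (C) have their prerequisites met. (B) is listed earlier, so (B) next.
Ready: (F) and (C). (F) is listed earlier → (F).
(C) is the only step now ready → (C).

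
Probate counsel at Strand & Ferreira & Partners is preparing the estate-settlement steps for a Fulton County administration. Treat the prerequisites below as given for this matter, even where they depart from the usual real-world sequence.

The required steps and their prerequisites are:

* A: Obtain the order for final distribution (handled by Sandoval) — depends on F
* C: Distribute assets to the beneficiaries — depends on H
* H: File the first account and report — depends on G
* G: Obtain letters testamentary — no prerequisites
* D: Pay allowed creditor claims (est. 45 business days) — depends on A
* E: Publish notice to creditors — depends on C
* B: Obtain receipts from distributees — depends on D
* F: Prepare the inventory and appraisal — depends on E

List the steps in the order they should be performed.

G is the only step with nothing outstanding, so it goes first.
H is the only step now ready → H.
That leaves C as the only ready step → C.
E needed C, now all done → E.
F needed E, now all done → F.
A is the only step now ready → A.
D is the only step now ready → D.
B needed D, now all done → B.

G, H, C, E, F, A, D, B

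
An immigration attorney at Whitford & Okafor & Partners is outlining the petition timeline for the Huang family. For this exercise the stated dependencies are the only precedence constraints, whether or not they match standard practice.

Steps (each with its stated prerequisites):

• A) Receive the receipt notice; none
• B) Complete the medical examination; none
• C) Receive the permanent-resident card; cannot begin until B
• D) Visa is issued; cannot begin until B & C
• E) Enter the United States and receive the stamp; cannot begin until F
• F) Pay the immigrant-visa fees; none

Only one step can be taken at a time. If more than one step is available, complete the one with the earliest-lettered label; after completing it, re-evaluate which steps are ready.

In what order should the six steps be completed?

A, B and F have no prerequisites; A has the earlier label, so A is first.
Ready: B and F. B has the earlier label → B.
C now also ready, so the ready set is {C, F}; C has the earlier label → C.
Ready: D and F. D has the earlier label → D.
Next only F has its prerequisites met → F.
Next only E has its prerequisites met → E.

A, B, C, D, F, E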